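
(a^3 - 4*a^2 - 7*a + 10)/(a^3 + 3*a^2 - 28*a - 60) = (a - 1)/(a + 6)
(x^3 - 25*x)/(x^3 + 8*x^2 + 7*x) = (x^2 - 25)/(x^2 + 8*x + 7)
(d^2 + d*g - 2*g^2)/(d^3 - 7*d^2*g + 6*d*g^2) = (d + 2*g)/(d*(d - 6*g))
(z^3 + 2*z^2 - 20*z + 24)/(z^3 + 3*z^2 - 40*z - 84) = (z^3 + 2*z^2 - 20*z + 24)/(z^3 + 3*z^2 - 40*z - 84)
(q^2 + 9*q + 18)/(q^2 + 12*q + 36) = (q + 3)/(q + 6)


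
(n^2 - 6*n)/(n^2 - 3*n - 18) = n/(n + 3)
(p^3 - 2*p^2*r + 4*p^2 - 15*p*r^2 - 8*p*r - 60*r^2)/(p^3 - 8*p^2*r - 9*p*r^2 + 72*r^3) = (p^2 - 5*p*r + 4*p - 20*r)/(p^2 - 11*p*r + 24*r^2)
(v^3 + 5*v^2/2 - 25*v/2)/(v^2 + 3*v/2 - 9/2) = v*(2*v^2 + 5*v - 25)/(2*v^2 + 3*v - 9)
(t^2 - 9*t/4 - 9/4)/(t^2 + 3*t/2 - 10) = (4*t^2 - 9*t - 9)/(2*(2*t^2 + 3*t - 20))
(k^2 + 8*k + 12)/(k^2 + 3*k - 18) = (k + 2)/(k - 3)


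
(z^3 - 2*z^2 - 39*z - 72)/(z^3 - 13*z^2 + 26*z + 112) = (z^2 + 6*z + 9)/(z^2 - 5*z - 14)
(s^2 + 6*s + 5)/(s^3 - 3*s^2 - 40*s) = (s + 1)/(s*(s - 8))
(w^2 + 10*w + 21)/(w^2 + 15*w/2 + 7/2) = 2*(w + 3)/(2*w + 1)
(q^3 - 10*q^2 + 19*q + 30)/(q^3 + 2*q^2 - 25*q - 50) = (q^2 - 5*q - 6)/(q^2 + 7*q + 10)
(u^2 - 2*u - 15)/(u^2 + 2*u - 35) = (u + 3)/(u + 7)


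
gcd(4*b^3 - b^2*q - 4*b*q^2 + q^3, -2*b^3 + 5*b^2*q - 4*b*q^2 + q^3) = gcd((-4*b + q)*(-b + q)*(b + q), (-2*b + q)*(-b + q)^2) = -b + q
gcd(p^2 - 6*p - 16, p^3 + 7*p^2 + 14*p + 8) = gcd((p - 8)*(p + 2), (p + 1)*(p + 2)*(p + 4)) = p + 2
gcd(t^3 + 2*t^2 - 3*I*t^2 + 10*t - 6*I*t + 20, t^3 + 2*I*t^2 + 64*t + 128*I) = t + 2*I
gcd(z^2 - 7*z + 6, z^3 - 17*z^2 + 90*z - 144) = z - 6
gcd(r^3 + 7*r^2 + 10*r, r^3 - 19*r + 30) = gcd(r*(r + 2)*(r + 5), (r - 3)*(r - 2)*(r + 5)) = r + 5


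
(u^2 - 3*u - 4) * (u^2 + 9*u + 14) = u^4 + 6*u^3 - 17*u^2 - 78*u - 56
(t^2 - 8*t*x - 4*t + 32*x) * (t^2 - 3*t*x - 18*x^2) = t^4 - 11*t^3*x - 4*t^3 + 6*t^2*x^2 + 44*t^2*x + 144*t*x^3 - 24*t*x^2 - 576*x^3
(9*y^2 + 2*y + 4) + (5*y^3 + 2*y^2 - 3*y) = 5*y^3 + 11*y^2 - y + 4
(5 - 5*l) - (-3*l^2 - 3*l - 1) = 3*l^2 - 2*l + 6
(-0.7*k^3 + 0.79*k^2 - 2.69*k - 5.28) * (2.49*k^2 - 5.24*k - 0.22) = -1.743*k^5 + 5.6351*k^4 - 10.6837*k^3 + 0.7746*k^2 + 28.259*k + 1.1616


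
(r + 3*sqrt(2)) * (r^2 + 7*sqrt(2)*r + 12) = r^3 + 10*sqrt(2)*r^2 + 54*r + 36*sqrt(2)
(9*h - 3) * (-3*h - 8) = -27*h^2 - 63*h + 24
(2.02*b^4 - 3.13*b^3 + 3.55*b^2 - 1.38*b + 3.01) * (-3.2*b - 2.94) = -6.464*b^5 + 4.0772*b^4 - 2.1578*b^3 - 6.021*b^2 - 5.5748*b - 8.8494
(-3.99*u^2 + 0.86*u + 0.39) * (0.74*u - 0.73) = -2.9526*u^3 + 3.5491*u^2 - 0.3392*u - 0.2847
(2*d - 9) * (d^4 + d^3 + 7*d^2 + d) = 2*d^5 - 7*d^4 + 5*d^3 - 61*d^2 - 9*d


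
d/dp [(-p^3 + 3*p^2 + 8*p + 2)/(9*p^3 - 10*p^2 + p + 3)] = (-17*p^4 - 146*p^3 + 20*p^2 + 58*p + 22)/(81*p^6 - 180*p^5 + 118*p^4 + 34*p^3 - 59*p^2 + 6*p + 9)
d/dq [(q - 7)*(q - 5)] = 2*q - 12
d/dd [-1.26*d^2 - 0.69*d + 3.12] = -2.52*d - 0.69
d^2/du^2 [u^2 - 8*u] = 2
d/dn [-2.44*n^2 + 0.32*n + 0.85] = 0.32 - 4.88*n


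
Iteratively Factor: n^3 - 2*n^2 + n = (n - 1)*(n^2 - n) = (n - 1)^2*(n)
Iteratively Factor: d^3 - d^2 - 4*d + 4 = (d - 1)*(d^2 - 4) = (d - 1)*(d + 2)*(d - 2)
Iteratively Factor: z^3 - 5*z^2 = (z - 5)*(z^2) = z*(z - 5)*(z)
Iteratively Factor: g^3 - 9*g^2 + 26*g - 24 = (g - 2)*(g^2 - 7*g + 12) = (g - 3)*(g - 2)*(g - 4)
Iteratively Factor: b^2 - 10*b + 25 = (b - 5)*(b - 5)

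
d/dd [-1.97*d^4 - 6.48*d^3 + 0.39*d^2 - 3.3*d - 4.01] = -7.88*d^3 - 19.44*d^2 + 0.78*d - 3.3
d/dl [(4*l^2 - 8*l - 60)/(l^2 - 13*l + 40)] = -44/(l^2 - 16*l + 64)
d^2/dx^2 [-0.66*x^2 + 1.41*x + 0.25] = -1.32000000000000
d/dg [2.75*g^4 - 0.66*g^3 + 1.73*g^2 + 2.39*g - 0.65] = 11.0*g^3 - 1.98*g^2 + 3.46*g + 2.39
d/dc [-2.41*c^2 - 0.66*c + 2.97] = -4.82*c - 0.66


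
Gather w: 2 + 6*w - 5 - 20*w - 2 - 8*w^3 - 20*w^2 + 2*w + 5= -8*w^3 - 20*w^2 - 12*w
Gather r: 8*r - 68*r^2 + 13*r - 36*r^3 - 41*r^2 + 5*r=-36*r^3 - 109*r^2 + 26*r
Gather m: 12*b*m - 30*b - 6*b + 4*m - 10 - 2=-36*b + m*(12*b + 4) - 12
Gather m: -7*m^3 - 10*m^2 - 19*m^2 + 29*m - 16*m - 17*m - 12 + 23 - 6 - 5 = -7*m^3 - 29*m^2 - 4*m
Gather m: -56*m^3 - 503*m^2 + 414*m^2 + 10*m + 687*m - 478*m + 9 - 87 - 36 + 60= -56*m^3 - 89*m^2 + 219*m - 54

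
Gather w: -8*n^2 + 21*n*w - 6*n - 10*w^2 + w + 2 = -8*n^2 - 6*n - 10*w^2 + w*(21*n + 1) + 2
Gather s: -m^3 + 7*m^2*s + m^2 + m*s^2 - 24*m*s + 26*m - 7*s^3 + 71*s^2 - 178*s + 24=-m^3 + m^2 + 26*m - 7*s^3 + s^2*(m + 71) + s*(7*m^2 - 24*m - 178) + 24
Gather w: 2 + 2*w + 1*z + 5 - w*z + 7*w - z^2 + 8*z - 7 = w*(9 - z) - z^2 + 9*z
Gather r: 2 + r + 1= r + 3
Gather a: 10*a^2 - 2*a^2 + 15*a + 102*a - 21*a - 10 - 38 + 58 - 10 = 8*a^2 + 96*a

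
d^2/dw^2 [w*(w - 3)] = 2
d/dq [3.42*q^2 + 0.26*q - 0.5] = 6.84*q + 0.26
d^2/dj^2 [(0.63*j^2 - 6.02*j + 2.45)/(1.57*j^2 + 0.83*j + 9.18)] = (-1.77635683940025e-15*j^4 - 31.319302*j^3 - 18.245598*j^2 + 539.738682*j + 130.67467)/(3.869893*j^6 + 6.137601*j^5 + 71.128065*j^4 + 72.346535*j^3 + 415.89531*j^2 + 209.838276*j + 773.620632)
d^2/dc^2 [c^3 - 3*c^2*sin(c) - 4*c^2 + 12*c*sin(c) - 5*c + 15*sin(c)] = 3*c^2*sin(c) - 12*sqrt(2)*c*sin(c + pi/4) + 6*c - 21*sin(c) + 24*cos(c) - 8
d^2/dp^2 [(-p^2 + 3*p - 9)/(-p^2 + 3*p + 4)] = 26*(3*p^2 - 9*p + 13)/(p^6 - 9*p^5 + 15*p^4 + 45*p^3 - 60*p^2 - 144*p - 64)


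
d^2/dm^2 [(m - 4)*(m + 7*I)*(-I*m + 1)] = -6*I*m + 16 + 8*I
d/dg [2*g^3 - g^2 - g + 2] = 6*g^2 - 2*g - 1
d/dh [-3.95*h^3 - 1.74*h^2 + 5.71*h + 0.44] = -11.85*h^2 - 3.48*h + 5.71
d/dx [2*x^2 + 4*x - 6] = 4*x + 4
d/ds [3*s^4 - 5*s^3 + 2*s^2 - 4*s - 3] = 12*s^3 - 15*s^2 + 4*s - 4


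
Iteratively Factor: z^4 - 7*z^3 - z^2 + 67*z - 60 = (z - 1)*(z^3 - 6*z^2 - 7*z + 60) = (z - 5)*(z - 1)*(z^2 - z - 12) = (z - 5)*(z - 4)*(z - 1)*(z + 3)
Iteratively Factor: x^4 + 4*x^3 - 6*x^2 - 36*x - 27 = (x - 3)*(x^3 + 7*x^2 + 15*x + 9) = (x - 3)*(x + 1)*(x^2 + 6*x + 9) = (x - 3)*(x + 1)*(x + 3)*(x + 3)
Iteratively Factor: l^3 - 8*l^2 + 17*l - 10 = (l - 2)*(l^2 - 6*l + 5) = (l - 5)*(l - 2)*(l - 1)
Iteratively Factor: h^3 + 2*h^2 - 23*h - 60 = (h + 3)*(h^2 - h - 20) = (h - 5)*(h + 3)*(h + 4)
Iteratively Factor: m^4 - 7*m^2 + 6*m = (m + 3)*(m^3 - 3*m^2 + 2*m) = (m - 1)*(m + 3)*(m^2 - 2*m) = m*(m - 1)*(m + 3)*(m - 2)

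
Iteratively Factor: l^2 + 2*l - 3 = (l + 3)*(l - 1)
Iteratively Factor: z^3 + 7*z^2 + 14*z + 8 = (z + 2)*(z^2 + 5*z + 4) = (z + 1)*(z + 2)*(z + 4)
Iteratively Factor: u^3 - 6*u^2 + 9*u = (u)*(u^2 - 6*u + 9) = u*(u - 3)*(u - 3)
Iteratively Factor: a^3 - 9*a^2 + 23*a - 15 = (a - 1)*(a^2 - 8*a + 15) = (a - 3)*(a - 1)*(a - 5)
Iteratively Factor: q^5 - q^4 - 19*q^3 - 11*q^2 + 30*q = (q)*(q^4 - q^3 - 19*q^2 - 11*q + 30) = q*(q - 5)*(q^3 + 4*q^2 + q - 6) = q*(q - 5)*(q + 2)*(q^2 + 2*q - 3) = q*(q - 5)*(q + 2)*(q + 3)*(q - 1)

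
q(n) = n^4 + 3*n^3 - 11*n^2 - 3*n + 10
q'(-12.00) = -5355.00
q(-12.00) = 14014.00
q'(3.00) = 120.00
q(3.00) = 64.00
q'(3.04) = 125.67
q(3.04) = 68.91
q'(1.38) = -5.71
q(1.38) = -3.58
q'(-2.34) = 46.51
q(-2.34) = -51.67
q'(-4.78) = -129.07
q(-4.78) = -32.59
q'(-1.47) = 36.08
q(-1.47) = -14.22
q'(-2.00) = 45.00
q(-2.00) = -36.00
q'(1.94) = 17.40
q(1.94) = -1.15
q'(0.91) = -12.55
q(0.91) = 1.11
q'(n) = 4*n^3 + 9*n^2 - 22*n - 3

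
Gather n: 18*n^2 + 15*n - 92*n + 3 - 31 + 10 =18*n^2 - 77*n - 18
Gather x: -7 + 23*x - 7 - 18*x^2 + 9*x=-18*x^2 + 32*x - 14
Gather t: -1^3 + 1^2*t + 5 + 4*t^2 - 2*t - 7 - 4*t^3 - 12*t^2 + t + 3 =-4*t^3 - 8*t^2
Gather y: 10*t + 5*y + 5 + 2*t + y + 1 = 12*t + 6*y + 6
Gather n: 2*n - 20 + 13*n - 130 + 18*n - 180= 33*n - 330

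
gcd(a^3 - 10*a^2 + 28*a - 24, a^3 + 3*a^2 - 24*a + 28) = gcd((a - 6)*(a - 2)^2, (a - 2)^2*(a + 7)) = a^2 - 4*a + 4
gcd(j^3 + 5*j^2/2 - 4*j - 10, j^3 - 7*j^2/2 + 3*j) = j - 2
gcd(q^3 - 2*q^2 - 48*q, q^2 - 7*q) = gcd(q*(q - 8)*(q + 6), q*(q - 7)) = q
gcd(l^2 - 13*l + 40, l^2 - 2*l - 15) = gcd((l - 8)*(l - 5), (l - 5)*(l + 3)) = l - 5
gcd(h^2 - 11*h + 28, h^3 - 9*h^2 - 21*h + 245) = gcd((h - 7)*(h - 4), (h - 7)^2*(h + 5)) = h - 7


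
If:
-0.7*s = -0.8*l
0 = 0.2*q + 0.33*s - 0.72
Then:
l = 0.875*s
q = 3.6 - 1.65*s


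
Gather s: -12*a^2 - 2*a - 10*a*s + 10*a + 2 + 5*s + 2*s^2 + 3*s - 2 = -12*a^2 + 8*a + 2*s^2 + s*(8 - 10*a)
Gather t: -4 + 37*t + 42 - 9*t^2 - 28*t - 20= -9*t^2 + 9*t + 18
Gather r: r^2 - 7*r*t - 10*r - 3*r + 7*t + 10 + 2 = r^2 + r*(-7*t - 13) + 7*t + 12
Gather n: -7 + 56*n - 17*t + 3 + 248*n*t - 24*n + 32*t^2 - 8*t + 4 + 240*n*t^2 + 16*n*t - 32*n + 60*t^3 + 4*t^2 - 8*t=n*(240*t^2 + 264*t) + 60*t^3 + 36*t^2 - 33*t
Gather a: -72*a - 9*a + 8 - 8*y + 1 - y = -81*a - 9*y + 9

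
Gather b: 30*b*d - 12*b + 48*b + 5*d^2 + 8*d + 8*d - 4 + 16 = b*(30*d + 36) + 5*d^2 + 16*d + 12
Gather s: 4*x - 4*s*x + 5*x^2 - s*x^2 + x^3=s*(-x^2 - 4*x) + x^3 + 5*x^2 + 4*x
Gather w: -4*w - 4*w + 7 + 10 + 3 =20 - 8*w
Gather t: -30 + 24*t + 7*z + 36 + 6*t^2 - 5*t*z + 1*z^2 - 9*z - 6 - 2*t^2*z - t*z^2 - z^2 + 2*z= t^2*(6 - 2*z) + t*(-z^2 - 5*z + 24)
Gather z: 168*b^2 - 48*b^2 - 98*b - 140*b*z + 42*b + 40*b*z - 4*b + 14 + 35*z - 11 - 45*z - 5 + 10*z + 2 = 120*b^2 - 100*b*z - 60*b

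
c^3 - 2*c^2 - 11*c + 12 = (c - 4)*(c - 1)*(c + 3)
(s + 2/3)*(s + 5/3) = s^2 + 7*s/3 + 10/9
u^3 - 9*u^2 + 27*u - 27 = (u - 3)^3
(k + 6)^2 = k^2 + 12*k + 36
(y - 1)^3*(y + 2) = y^4 - y^3 - 3*y^2 + 5*y - 2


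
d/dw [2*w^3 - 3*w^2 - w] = 6*w^2 - 6*w - 1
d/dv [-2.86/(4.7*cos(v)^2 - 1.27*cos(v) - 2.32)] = (3.6322 - 26.884*cos(v))*sin(v)/(-4.7*cos(v)^2 + 1.27*cos(v) + 2.32)^2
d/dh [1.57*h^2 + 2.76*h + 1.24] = 3.14*h + 2.76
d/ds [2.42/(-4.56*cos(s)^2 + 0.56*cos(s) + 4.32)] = (1.3552 - 22.0704*cos(s))*sin(s)/(-4.56*cos(s)^2 + 0.56*cos(s) + 4.32)^2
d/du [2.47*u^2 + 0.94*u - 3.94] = 4.94*u + 0.94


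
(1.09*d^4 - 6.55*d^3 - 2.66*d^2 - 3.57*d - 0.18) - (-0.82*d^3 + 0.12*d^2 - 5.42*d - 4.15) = 1.09*d^4 - 5.73*d^3 - 2.78*d^2 + 1.85*d + 3.97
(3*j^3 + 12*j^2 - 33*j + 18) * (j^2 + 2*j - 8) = 3*j^5 + 18*j^4 - 33*j^3 - 144*j^2 + 300*j - 144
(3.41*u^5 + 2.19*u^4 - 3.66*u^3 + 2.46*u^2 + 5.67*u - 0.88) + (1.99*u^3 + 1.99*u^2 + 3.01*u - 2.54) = 3.41*u^5 + 2.19*u^4 - 1.67*u^3 + 4.45*u^2 + 8.68*u - 3.42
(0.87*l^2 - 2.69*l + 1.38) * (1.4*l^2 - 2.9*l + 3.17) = 1.218*l^4 - 6.289*l^3 + 12.4909*l^2 - 12.5293*l + 4.3746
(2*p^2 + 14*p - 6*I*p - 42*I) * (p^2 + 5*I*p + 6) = 2*p^4 + 14*p^3 + 4*I*p^3 + 42*p^2 + 28*I*p^2 + 294*p - 36*I*p - 252*I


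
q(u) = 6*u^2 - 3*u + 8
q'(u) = 12*u - 3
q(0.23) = 7.63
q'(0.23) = -0.24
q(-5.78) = 225.79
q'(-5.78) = -72.36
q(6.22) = 221.47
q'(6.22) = 71.64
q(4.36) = 108.98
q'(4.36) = 49.32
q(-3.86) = 108.98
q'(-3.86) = -49.32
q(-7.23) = 343.33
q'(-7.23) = -89.76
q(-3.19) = 78.63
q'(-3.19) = -41.28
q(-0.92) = 15.84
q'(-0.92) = -14.04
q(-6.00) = 242.00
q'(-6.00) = -75.00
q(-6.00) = 242.00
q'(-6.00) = -75.00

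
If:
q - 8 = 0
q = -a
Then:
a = -8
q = 8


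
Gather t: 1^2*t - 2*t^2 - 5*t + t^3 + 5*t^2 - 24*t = t^3 + 3*t^2 - 28*t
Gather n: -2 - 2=-4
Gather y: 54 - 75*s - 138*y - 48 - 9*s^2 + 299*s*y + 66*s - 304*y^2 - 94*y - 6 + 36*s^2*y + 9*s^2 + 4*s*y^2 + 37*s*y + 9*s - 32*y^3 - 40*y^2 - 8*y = -32*y^3 + y^2*(4*s - 344) + y*(36*s^2 + 336*s - 240)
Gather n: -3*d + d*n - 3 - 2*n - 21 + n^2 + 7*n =-3*d + n^2 + n*(d + 5) - 24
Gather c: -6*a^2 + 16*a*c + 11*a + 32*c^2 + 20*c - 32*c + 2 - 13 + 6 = -6*a^2 + 11*a + 32*c^2 + c*(16*a - 12) - 5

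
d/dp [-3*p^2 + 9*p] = 9 - 6*p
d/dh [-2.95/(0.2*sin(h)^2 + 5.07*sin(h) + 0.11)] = (1.18*sin(h) + 14.9565)*cos(h)/(0.2*sin(h)^2 + 5.07*sin(h) + 0.11)^2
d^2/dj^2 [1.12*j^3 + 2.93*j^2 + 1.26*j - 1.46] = 6.72*j + 5.86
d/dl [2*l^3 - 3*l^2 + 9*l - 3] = 6*l^2 - 6*l + 9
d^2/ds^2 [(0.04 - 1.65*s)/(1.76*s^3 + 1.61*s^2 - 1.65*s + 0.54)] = (-30.66624*s^5 - 26.565792*s^4 - 16.323626*s^3 + 18.743064*s^2 + 7.741404*s - 2.792052)/(5.451776*s^9 + 14.961408*s^8 - 1.646832*s^7 - 18.861247*s^6 + 10.724769*s^5 + 7.939917*s^4 - 11.559537*s^3 + 5.818878*s^2 - 1.44342*s + 0.157464)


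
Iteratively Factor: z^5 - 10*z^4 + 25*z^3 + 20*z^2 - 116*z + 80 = (z + 2)*(z^4 - 12*z^3 + 49*z^2 - 78*z + 40) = (z - 2)*(z + 2)*(z^3 - 10*z^2 + 29*z - 20) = (z - 4)*(z - 2)*(z + 2)*(z^2 - 6*z + 5) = (z - 5)*(z - 4)*(z - 2)*(z + 2)*(z - 1)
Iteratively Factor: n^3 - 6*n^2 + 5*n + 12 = (n + 1)*(n^2 - 7*n + 12) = (n - 4)*(n + 1)*(n - 3)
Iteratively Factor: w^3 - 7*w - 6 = (w + 1)*(w^2 - w - 6) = (w + 1)*(w + 2)*(w - 3)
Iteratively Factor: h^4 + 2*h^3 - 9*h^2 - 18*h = (h - 3)*(h^3 + 5*h^2 + 6*h) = (h - 3)*(h + 2)*(h^2 + 3*h) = h*(h - 3)*(h + 2)*(h + 3)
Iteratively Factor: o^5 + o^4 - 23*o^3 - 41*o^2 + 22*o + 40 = (o + 2)*(o^4 - o^3 - 21*o^2 + o + 20) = (o - 1)*(o + 2)*(o^3 - 21*o - 20) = (o - 1)*(o + 1)*(o + 2)*(o^2 - o - 20) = (o - 5)*(o - 1)*(o + 1)*(o + 2)*(o + 4)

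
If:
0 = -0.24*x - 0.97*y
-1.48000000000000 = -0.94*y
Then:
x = -6.36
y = 1.57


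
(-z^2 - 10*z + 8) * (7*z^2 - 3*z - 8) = -7*z^4 - 67*z^3 + 94*z^2 + 56*z - 64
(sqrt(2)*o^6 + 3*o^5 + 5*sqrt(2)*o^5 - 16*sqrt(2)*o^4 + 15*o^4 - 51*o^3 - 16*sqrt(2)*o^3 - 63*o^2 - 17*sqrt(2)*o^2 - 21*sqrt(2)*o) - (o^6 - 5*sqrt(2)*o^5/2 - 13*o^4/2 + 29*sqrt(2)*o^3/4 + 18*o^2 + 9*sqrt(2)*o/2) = -o^6 + sqrt(2)*o^6 + 3*o^5 + 15*sqrt(2)*o^5/2 - 16*sqrt(2)*o^4 + 43*o^4/2 - 51*o^3 - 93*sqrt(2)*o^3/4 - 81*o^2 - 17*sqrt(2)*o^2 - 51*sqrt(2)*o/2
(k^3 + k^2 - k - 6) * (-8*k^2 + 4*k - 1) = -8*k^5 - 4*k^4 + 11*k^3 + 43*k^2 - 23*k + 6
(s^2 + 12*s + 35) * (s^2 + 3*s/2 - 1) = s^4 + 27*s^3/2 + 52*s^2 + 81*s/2 - 35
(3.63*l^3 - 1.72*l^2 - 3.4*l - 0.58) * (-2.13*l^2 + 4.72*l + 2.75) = -7.7319*l^5 + 20.7972*l^4 + 9.1061*l^3 - 19.5426*l^2 - 12.0876*l - 1.595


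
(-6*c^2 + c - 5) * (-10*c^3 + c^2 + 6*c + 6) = 60*c^5 - 16*c^4 + 15*c^3 - 35*c^2 - 24*c - 30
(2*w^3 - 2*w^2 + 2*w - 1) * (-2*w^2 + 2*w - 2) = -4*w^5 + 8*w^4 - 12*w^3 + 10*w^2 - 6*w + 2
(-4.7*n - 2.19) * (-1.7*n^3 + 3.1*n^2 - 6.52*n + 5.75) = 7.99*n^4 - 10.847*n^3 + 23.855*n^2 - 12.7462*n - 12.5925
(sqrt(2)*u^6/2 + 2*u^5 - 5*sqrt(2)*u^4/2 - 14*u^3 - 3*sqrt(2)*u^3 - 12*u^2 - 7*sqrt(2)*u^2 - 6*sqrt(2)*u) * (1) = sqrt(2)*u^6/2 + 2*u^5 - 5*sqrt(2)*u^4/2 - 14*u^3 - 3*sqrt(2)*u^3 - 12*u^2 - 7*sqrt(2)*u^2 - 6*sqrt(2)*u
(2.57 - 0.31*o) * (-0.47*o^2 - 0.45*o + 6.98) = 0.1457*o^3 - 1.0684*o^2 - 3.3203*o + 17.9386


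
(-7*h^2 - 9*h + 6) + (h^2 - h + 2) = -6*h^2 - 10*h + 8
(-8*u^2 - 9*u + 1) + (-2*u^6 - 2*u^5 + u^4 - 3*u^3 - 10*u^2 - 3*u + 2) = -2*u^6 - 2*u^5 + u^4 - 3*u^3 - 18*u^2 - 12*u + 3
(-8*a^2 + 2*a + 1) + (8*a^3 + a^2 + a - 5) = 8*a^3 - 7*a^2 + 3*a - 4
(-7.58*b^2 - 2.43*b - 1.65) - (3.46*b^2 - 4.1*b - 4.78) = -11.04*b^2 + 1.67*b + 3.13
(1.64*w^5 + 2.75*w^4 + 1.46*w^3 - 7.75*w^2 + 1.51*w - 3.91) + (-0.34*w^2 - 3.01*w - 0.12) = 1.64*w^5 + 2.75*w^4 + 1.46*w^3 - 8.09*w^2 - 1.5*w - 4.03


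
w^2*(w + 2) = w^3 + 2*w^2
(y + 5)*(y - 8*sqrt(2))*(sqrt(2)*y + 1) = sqrt(2)*y^3 - 15*y^2 + 5*sqrt(2)*y^2 - 75*y - 8*sqrt(2)*y - 40*sqrt(2)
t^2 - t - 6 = (t - 3)*(t + 2)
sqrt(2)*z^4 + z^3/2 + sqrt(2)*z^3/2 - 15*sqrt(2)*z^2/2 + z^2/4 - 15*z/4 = z*(z - 5/2)*(z + 3)*(sqrt(2)*z + 1/2)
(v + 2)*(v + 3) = v^2 + 5*v + 6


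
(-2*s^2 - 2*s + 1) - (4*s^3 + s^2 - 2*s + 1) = -4*s^3 - 3*s^2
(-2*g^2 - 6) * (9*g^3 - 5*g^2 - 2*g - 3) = -18*g^5 + 10*g^4 - 50*g^3 + 36*g^2 + 12*g + 18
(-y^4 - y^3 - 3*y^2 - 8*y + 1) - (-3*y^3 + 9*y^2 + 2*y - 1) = -y^4 + 2*y^3 - 12*y^2 - 10*y + 2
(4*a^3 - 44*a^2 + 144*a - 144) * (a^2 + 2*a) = 4*a^5 - 36*a^4 + 56*a^3 + 144*a^2 - 288*a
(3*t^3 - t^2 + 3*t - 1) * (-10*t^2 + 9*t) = -30*t^5 + 37*t^4 - 39*t^3 + 37*t^2 - 9*t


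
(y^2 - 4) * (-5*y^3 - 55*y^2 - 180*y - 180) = -5*y^5 - 55*y^4 - 160*y^3 + 40*y^2 + 720*y + 720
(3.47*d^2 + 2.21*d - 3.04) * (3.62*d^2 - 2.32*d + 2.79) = 12.5614*d^4 - 0.0502000000000002*d^3 - 6.4507*d^2 + 13.2187*d - 8.4816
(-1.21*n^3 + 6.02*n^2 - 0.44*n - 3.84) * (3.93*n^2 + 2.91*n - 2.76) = -4.7553*n^5 + 20.1375*n^4 + 19.1286*n^3 - 32.9868*n^2 - 9.96*n + 10.5984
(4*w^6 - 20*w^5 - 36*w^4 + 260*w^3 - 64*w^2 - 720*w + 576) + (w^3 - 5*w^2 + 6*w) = 4*w^6 - 20*w^5 - 36*w^4 + 261*w^3 - 69*w^2 - 714*w + 576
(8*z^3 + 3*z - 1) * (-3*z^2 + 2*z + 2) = -24*z^5 + 16*z^4 + 7*z^3 + 9*z^2 + 4*z - 2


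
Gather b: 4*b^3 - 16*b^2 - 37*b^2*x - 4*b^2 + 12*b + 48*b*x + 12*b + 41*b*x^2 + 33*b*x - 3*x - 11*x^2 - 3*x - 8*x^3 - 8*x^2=4*b^3 + b^2*(-37*x - 20) + b*(41*x^2 + 81*x + 24) - 8*x^3 - 19*x^2 - 6*x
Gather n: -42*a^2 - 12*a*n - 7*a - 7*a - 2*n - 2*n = -42*a^2 - 14*a + n*(-12*a - 4)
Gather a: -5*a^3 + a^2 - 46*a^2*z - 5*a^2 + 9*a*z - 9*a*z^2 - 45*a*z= -5*a^3 + a^2*(-46*z - 4) + a*(-9*z^2 - 36*z)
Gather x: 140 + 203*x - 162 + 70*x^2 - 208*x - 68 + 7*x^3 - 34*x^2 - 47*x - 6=7*x^3 + 36*x^2 - 52*x - 96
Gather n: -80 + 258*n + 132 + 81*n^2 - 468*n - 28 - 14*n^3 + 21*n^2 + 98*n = -14*n^3 + 102*n^2 - 112*n + 24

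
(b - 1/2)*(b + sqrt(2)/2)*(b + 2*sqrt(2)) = b^3 - b^2/2 + 5*sqrt(2)*b^2/2 - 5*sqrt(2)*b/4 + 2*b - 1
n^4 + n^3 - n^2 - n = n*(n - 1)*(n + 1)^2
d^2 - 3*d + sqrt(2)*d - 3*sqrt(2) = (d - 3)*(d + sqrt(2))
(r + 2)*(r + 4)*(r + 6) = r^3 + 12*r^2 + 44*r + 48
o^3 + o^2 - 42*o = o*(o - 6)*(o + 7)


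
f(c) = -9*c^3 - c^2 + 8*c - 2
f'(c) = -27*c^2 - 2*c + 8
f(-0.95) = -2.79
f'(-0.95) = -14.47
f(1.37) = -16.06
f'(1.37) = -45.42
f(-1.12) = 0.43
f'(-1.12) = -23.63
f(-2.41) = 98.89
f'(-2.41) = -144.00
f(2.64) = -153.45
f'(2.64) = -185.46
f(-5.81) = 1682.87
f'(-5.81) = -891.79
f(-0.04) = -2.32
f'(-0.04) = 8.04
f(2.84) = -193.50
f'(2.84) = -215.45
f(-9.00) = 6406.00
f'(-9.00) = -2161.00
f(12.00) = -15602.00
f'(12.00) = -3904.00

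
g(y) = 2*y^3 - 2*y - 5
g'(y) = 6*y^2 - 2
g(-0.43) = -4.30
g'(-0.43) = -0.89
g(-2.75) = -41.09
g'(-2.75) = 43.38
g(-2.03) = -17.67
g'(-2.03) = 22.73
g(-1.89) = -14.72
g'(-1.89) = 19.43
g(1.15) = -4.26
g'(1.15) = 5.94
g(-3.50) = -83.75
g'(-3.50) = 71.50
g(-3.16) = -61.79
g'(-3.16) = 57.91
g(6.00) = 415.00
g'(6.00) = 214.00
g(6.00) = 415.00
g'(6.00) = 214.00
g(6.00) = 415.00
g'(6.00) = 214.00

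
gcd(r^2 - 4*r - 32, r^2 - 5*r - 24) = r - 8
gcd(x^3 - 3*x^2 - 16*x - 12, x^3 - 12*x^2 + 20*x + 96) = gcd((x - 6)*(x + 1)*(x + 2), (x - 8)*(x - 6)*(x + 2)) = x^2 - 4*x - 12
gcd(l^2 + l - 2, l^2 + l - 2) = l^2 + l - 2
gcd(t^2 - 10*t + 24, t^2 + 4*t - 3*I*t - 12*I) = 1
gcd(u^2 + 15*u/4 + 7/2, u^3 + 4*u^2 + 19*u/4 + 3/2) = u + 2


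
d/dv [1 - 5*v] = -5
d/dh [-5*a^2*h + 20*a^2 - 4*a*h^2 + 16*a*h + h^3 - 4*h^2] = -5*a^2 - 8*a*h + 16*a + 3*h^2 - 8*h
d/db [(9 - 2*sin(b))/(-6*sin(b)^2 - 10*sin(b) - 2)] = (-6*sin(b)^2 + 54*sin(b) + 47)*cos(b)/(2*(3*sin(b)^2 + 5*sin(b) + 1)^2)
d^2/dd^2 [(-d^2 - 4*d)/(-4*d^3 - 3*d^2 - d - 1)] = 2*(16*d^6 + 192*d^5 + 132*d^4 - 11*d^3 - 105*d^2 - 36*d - 3)/(64*d^9 + 144*d^8 + 156*d^7 + 147*d^6 + 111*d^5 + 60*d^4 + 31*d^3 + 12*d^2 + 3*d + 1)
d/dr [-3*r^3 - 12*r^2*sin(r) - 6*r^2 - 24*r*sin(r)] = -12*r^2*cos(r) - 9*r^2 - 24*sqrt(2)*r*sin(r + pi/4) - 12*r - 24*sin(r)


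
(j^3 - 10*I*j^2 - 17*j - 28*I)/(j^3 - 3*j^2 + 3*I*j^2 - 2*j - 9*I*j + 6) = (j^2 - 11*I*j - 28)/(j^2 + j*(-3 + 2*I) - 6*I)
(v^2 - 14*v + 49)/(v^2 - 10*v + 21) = (v - 7)/(v - 3)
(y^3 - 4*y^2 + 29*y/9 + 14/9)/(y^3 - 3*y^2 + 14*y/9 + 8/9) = (3*y - 7)/(3*y - 4)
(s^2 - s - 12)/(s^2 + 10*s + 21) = (s - 4)/(s + 7)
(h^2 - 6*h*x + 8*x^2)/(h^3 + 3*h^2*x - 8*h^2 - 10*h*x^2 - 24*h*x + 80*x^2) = (h - 4*x)/(h^2 + 5*h*x - 8*h - 40*x)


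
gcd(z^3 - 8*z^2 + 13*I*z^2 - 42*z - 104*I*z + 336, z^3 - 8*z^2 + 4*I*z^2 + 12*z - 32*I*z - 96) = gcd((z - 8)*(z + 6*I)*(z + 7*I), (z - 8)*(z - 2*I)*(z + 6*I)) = z^2 + z*(-8 + 6*I) - 48*I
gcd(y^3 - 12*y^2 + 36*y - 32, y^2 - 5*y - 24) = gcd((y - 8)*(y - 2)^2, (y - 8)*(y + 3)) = y - 8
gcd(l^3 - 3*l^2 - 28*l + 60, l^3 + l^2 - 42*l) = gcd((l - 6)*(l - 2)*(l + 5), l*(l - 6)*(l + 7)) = l - 6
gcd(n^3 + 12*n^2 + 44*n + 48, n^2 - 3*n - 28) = n + 4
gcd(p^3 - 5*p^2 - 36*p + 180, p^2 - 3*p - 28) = 1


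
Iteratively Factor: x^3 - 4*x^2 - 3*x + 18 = (x - 3)*(x^2 - x - 6) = (x - 3)^2*(x + 2)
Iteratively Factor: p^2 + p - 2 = (p + 2)*(p - 1)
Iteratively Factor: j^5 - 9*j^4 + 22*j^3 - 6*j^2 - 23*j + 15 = (j - 3)*(j^4 - 6*j^3 + 4*j^2 + 6*j - 5) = (j - 3)*(j - 1)*(j^3 - 5*j^2 - j + 5) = (j - 5)*(j - 3)*(j - 1)*(j^2 - 1) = (j - 5)*(j - 3)*(j - 1)^2*(j + 1)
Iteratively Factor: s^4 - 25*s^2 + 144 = (s - 4)*(s^3 + 4*s^2 - 9*s - 36) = (s - 4)*(s - 3)*(s^2 + 7*s + 12) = (s - 4)*(s - 3)*(s + 3)*(s + 4)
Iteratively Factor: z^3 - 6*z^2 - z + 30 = (z - 3)*(z^2 - 3*z - 10) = (z - 3)*(z + 2)*(z - 5)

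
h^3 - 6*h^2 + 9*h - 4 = (h - 4)*(h - 1)^2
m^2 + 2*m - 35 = (m - 5)*(m + 7)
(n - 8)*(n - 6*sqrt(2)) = n^2 - 6*sqrt(2)*n - 8*n + 48*sqrt(2)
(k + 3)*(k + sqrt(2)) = k^2 + sqrt(2)*k + 3*k + 3*sqrt(2)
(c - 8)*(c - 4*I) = c^2 - 8*c - 4*I*c + 32*I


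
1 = 1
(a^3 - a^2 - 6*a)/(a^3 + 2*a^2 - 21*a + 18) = a*(a + 2)/(a^2 + 5*a - 6)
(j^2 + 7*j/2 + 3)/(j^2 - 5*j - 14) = (j + 3/2)/(j - 7)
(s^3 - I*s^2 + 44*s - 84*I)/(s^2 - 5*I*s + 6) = (s^2 + 5*I*s + 14)/(s + I)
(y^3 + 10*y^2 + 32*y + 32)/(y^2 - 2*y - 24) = (y^2 + 6*y + 8)/(y - 6)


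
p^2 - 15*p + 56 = (p - 8)*(p - 7)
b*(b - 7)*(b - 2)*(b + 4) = b^4 - 5*b^3 - 22*b^2 + 56*b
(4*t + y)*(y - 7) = 4*t*y - 28*t + y^2 - 7*y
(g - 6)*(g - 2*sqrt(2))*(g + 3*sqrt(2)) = g^3 - 6*g^2 + sqrt(2)*g^2 - 12*g - 6*sqrt(2)*g + 72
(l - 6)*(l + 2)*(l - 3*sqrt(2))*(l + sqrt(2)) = l^4 - 4*l^3 - 2*sqrt(2)*l^3 - 18*l^2 + 8*sqrt(2)*l^2 + 24*l + 24*sqrt(2)*l + 72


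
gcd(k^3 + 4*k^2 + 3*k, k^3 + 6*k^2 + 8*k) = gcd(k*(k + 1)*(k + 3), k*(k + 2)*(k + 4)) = k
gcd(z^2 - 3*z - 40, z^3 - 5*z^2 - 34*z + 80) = z^2 - 3*z - 40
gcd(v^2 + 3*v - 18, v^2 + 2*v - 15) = v - 3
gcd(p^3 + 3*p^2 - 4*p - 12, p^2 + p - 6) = p^2 + p - 6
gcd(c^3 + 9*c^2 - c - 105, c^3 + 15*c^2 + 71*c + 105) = c^2 + 12*c + 35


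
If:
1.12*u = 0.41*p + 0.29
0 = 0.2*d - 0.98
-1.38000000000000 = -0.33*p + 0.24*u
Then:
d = 4.90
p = 5.96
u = 2.44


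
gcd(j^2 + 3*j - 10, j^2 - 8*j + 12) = j - 2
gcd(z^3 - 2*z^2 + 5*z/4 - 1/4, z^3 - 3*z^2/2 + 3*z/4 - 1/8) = z^2 - z + 1/4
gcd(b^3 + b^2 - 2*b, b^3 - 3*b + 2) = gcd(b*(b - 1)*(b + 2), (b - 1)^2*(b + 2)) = b^2 + b - 2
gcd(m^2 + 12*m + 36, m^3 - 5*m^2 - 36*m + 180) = m + 6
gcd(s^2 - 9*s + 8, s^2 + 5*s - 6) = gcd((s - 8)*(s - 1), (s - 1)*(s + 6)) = s - 1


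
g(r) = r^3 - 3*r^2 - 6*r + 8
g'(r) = 3*r^2 - 6*r - 6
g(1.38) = -3.37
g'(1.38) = -8.57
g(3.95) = -0.88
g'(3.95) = 17.11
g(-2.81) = -21.02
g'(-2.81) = 34.55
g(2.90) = -10.24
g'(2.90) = 1.83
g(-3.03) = -29.18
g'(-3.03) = 39.72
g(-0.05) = 8.29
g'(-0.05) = -5.69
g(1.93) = -7.57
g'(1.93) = -6.41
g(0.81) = 1.70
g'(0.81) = -8.89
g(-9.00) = -910.00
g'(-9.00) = 291.00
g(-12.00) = -2080.00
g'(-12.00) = 498.00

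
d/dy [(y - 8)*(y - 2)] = 2*y - 10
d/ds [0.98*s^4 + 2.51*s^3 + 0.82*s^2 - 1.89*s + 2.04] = 3.92*s^3 + 7.53*s^2 + 1.64*s - 1.89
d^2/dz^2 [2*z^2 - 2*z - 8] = 4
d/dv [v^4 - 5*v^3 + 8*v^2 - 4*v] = 4*v^3 - 15*v^2 + 16*v - 4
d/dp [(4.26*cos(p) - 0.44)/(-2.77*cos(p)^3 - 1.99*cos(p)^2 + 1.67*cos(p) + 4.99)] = (-23.6004*cos(p)^3 - 4.821*cos(p)^2 + 1.7512*cos(p) - 21.9922)*sin(p)/(7.6729*cos(p)^6 + 11.0246*cos(p)^5 - 5.2917*cos(p)^4 - 34.2912*cos(p)^3 - 17.0713*cos(p)^2 + 16.6666*cos(p) + 24.9001)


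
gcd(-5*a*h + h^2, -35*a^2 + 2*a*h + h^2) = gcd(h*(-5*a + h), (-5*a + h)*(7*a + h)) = 5*a - h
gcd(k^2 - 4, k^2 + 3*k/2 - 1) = k + 2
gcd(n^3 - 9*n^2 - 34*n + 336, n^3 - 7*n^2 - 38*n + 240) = n^2 - 2*n - 48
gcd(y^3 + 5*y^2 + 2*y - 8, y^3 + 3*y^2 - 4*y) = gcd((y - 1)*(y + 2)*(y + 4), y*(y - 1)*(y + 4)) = y^2 + 3*y - 4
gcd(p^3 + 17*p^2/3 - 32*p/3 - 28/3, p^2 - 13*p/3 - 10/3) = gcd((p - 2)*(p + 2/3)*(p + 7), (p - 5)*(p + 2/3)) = p + 2/3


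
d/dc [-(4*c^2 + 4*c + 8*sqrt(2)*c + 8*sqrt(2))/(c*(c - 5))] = 8*(sqrt(2)*c^2 + 3*c^2 + 2*sqrt(2)*c - 5*sqrt(2))/(c^2*(c^2 - 10*c + 25))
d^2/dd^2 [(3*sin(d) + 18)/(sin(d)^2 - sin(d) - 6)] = 3*(-sin(d)^5 - 25*sin(d)^4 - 16*sin(d)^3 - 108*sin(d)^2 + 72)/((sin(d) - 3)^3*(sin(d) + 2)^3)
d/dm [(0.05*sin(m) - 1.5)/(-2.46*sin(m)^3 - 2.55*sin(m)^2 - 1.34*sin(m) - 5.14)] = (0.246*sin(m)^3 - 10.9425*sin(m)^2 - 7.65*sin(m) - 2.267)*cos(m)/(6.0516*sin(m)^6 + 12.546*sin(m)^5 + 13.0953*sin(m)^4 + 32.1228*sin(m)^3 + 28.0096*sin(m)^2 + 13.7752*sin(m) + 26.4196)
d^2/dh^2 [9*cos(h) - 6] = -9*cos(h)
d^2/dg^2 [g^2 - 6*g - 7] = 2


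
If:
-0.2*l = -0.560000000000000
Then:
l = 2.80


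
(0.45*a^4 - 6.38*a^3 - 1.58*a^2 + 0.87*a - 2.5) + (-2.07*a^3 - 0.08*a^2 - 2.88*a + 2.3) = 0.45*a^4 - 8.45*a^3 - 1.66*a^2 - 2.01*a - 0.2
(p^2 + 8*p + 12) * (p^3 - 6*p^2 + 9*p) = p^5 + 2*p^4 - 27*p^3 + 108*p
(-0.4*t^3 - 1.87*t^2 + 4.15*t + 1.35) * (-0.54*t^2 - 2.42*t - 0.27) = 0.216*t^5 + 1.9778*t^4 + 2.3924*t^3 - 10.2671*t^2 - 4.3875*t - 0.3645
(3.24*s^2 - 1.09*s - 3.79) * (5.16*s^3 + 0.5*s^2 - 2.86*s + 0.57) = 16.7184*s^5 - 4.0044*s^4 - 29.3678*s^3 + 3.0692*s^2 + 10.2181*s - 2.1603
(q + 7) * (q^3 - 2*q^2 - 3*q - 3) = q^4 + 5*q^3 - 17*q^2 - 24*q - 21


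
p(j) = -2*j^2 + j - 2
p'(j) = 1 - 4*j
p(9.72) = -181.24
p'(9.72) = -37.88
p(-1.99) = -11.91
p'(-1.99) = 8.96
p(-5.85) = -76.30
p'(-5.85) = 24.40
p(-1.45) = -7.66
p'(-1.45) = 6.80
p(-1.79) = -10.20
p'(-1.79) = 8.16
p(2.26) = -9.96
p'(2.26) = -8.04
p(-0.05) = -2.06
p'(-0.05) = 1.20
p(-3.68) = -32.76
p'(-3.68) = 15.72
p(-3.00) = -23.00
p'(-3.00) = 13.00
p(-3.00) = -23.00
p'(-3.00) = 13.00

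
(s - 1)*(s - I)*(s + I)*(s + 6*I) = s^4 - s^3 + 6*I*s^3 + s^2 - 6*I*s^2 - s + 6*I*s - 6*I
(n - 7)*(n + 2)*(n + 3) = n^3 - 2*n^2 - 29*n - 42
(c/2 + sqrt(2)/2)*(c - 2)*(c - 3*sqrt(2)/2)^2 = c^4/2 - sqrt(2)*c^3 - c^3 - 3*c^2/4 + 2*sqrt(2)*c^2 + 3*c/2 + 9*sqrt(2)*c/4 - 9*sqrt(2)/2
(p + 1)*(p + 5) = p^2 + 6*p + 5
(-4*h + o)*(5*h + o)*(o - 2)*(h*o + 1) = -20*h^3*o^2 + 40*h^3*o + h^2*o^3 - 2*h^2*o^2 - 20*h^2*o + 40*h^2 + h*o^4 - 2*h*o^3 + h*o^2 - 2*h*o + o^3 - 2*o^2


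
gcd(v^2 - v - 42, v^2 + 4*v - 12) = v + 6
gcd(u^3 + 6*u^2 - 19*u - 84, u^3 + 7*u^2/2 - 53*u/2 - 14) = u^2 + 3*u - 28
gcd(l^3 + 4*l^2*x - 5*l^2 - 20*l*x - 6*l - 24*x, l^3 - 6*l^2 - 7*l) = l + 1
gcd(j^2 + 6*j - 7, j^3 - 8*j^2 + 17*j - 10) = j - 1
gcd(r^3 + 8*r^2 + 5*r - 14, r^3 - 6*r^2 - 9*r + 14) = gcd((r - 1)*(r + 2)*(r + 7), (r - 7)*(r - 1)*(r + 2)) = r^2 + r - 2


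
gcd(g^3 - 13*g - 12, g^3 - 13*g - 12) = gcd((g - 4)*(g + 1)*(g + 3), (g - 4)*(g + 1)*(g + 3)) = g^3 - 13*g - 12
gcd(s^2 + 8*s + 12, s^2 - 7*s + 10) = 1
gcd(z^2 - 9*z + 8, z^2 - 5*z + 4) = z - 1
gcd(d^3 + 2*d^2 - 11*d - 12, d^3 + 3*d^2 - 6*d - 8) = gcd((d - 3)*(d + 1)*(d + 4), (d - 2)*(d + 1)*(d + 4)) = d^2 + 5*d + 4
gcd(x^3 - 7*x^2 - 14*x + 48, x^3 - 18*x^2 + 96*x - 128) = x^2 - 10*x + 16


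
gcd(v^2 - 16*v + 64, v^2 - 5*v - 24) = v - 8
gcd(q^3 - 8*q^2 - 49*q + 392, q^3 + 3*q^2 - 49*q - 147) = q^2 - 49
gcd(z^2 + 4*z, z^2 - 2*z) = z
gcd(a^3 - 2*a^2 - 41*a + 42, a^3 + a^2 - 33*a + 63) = 1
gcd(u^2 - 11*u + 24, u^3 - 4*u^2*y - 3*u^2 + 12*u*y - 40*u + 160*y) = u - 8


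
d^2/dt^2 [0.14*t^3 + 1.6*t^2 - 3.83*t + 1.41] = 0.84*t + 3.2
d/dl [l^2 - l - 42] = 2*l - 1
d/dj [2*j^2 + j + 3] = 4*j + 1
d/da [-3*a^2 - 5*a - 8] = -6*a - 5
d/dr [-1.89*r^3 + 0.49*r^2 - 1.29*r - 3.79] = -5.67*r^2 + 0.98*r - 1.29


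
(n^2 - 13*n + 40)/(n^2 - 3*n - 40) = (n - 5)/(n + 5)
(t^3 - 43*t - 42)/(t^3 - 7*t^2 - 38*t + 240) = (t^2 - 6*t - 7)/(t^2 - 13*t + 40)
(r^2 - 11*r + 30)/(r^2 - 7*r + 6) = (r - 5)/(r - 1)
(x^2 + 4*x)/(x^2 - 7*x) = (x + 4)/(x - 7)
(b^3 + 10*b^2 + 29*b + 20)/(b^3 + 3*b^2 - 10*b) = (b^2 + 5*b + 4)/(b*(b - 2))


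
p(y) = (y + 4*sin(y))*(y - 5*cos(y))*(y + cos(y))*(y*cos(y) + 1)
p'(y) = (1 - sin(y))*(y + 4*sin(y))*(y - 5*cos(y))*(y*cos(y) + 1) + (y + 4*sin(y))*(y - 5*cos(y))*(y + cos(y))*(-y*sin(y) + cos(y)) + (y + 4*sin(y))*(y + cos(y))*(y*cos(y) + 1)*(5*sin(y) + 1) + (y - 5*cos(y))*(y + cos(y))*(y*cos(y) + 1)*(4*cos(y) + 1) = -(y + 4*sin(y))*(y - 5*cos(y))*(y + cos(y))*(y*sin(y) - cos(y)) - (y + 4*sin(y))*(y - 5*cos(y))*(y*cos(y) + 1)*(sin(y) - 1) + (y + 4*sin(y))*(y + cos(y))*(y*cos(y) + 1)*(5*sin(y) + 1) + (y - 5*cos(y))*(y + cos(y))*(y*cos(y) + 1)*(4*cos(y) + 1)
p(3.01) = -112.78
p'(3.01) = -56.18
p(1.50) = 10.93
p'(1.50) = 45.59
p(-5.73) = 685.00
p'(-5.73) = -1829.32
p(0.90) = -21.13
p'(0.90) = 26.91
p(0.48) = -17.94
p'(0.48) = -35.48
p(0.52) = -19.29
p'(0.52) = -31.89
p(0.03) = -0.79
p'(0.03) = -27.66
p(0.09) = -2.60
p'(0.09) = -32.60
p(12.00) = 10956.31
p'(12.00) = 10977.56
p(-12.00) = 16271.87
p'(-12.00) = -24580.98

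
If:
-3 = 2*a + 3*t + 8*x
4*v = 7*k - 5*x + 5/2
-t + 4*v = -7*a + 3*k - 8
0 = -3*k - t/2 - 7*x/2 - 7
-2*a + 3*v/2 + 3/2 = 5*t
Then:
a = -10435/24782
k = -52859/24782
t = -5230/12391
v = -36781/12391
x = -1381/12391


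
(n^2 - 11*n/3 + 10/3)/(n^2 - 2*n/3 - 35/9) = 3*(-3*n^2 + 11*n - 10)/(-9*n^2 + 6*n + 35)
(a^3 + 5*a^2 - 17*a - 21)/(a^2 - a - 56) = (a^2 - 2*a - 3)/(a - 8)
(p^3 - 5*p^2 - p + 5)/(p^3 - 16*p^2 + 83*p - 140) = (p^2 - 1)/(p^2 - 11*p + 28)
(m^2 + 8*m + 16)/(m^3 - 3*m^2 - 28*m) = (m + 4)/(m*(m - 7))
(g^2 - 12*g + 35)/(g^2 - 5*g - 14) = (g - 5)/(g + 2)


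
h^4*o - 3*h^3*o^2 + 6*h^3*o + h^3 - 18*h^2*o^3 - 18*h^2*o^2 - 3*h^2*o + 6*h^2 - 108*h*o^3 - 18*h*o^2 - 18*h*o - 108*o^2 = (h + 6)*(h - 6*o)*(h + 3*o)*(h*o + 1)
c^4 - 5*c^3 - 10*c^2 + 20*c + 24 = (c - 6)*(c - 2)*(c + 1)*(c + 2)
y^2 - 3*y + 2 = (y - 2)*(y - 1)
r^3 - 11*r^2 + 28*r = r*(r - 7)*(r - 4)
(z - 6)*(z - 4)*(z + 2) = z^3 - 8*z^2 + 4*z + 48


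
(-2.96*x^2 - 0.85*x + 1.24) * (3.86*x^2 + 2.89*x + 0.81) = -11.4256*x^4 - 11.8354*x^3 - 0.0677000000000012*x^2 + 2.8951*x + 1.0044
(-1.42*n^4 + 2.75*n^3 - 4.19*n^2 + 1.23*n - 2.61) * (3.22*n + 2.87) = -4.5724*n^5 + 4.7796*n^4 - 5.5993*n^3 - 8.0647*n^2 - 4.8741*n - 7.4907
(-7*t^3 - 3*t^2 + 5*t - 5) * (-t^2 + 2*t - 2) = 7*t^5 - 11*t^4 + 3*t^3 + 21*t^2 - 20*t + 10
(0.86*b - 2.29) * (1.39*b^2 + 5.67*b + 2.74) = 1.1954*b^3 + 1.6931*b^2 - 10.6279*b - 6.2746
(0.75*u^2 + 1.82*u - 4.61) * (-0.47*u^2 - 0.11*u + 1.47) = -0.3525*u^4 - 0.9379*u^3 + 3.069*u^2 + 3.1825*u - 6.7767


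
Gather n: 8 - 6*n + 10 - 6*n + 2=20 - 12*n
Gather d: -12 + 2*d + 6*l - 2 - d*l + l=d*(2 - l) + 7*l - 14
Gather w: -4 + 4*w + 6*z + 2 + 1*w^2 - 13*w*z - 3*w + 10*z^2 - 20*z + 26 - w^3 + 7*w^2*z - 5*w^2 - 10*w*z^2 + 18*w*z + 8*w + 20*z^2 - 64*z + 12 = -w^3 + w^2*(7*z - 4) + w*(-10*z^2 + 5*z + 9) + 30*z^2 - 78*z + 36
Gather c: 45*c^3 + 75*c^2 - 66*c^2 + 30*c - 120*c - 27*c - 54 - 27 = 45*c^3 + 9*c^2 - 117*c - 81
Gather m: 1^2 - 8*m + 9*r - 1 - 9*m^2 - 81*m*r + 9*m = -9*m^2 + m*(1 - 81*r) + 9*r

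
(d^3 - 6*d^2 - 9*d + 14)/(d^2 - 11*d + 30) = (d^3 - 6*d^2 - 9*d + 14)/(d^2 - 11*d + 30)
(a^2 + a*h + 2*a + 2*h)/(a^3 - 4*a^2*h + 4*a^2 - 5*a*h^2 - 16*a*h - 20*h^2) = (a + 2)/(a^2 - 5*a*h + 4*a - 20*h)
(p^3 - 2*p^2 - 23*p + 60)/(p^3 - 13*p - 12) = (p^2 + 2*p - 15)/(p^2 + 4*p + 3)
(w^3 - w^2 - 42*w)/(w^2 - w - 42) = w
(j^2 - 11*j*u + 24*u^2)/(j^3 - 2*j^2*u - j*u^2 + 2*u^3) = (j^2 - 11*j*u + 24*u^2)/(j^3 - 2*j^2*u - j*u^2 + 2*u^3)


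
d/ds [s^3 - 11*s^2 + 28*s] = 3*s^2 - 22*s + 28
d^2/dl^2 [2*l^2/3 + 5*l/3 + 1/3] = 4/3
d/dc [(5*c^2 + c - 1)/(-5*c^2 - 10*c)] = (-9*c^2 - 2*c - 2)/(5*c^2*(c^2 + 4*c + 4))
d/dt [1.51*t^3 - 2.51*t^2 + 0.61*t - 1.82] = 4.53*t^2 - 5.02*t + 0.61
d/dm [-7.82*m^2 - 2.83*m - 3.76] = -15.64*m - 2.83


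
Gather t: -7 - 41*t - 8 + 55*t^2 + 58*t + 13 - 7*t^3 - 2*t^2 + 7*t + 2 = -7*t^3 + 53*t^2 + 24*t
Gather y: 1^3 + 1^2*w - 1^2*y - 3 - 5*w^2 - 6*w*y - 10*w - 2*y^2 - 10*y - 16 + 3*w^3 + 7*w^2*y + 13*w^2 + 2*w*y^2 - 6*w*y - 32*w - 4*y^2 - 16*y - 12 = 3*w^3 + 8*w^2 - 41*w + y^2*(2*w - 6) + y*(7*w^2 - 12*w - 27) - 30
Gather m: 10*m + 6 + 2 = 10*m + 8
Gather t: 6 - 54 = -48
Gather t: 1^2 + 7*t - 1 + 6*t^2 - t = 6*t^2 + 6*t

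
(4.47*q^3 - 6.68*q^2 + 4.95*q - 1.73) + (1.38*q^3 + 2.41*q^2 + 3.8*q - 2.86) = 5.85*q^3 - 4.27*q^2 + 8.75*q - 4.59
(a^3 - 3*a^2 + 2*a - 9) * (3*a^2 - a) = 3*a^5 - 10*a^4 + 9*a^3 - 29*a^2 + 9*a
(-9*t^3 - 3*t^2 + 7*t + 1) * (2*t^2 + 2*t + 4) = -18*t^5 - 24*t^4 - 28*t^3 + 4*t^2 + 30*t + 4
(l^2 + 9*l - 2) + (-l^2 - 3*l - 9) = 6*l - 11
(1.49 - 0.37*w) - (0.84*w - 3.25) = 4.74 - 1.21*w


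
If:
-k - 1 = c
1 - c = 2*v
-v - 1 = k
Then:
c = 1/3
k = -4/3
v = 1/3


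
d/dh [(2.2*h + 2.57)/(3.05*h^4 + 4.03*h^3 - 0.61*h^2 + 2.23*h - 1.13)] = (-20.13*h^4 - 49.086*h^3 - 29.7293*h^2 + 3.1354*h - 8.2171)/(9.3025*h^8 + 24.583*h^7 + 12.5199*h^6 + 8.6864*h^5 + 11.4529*h^4 - 11.8284*h^3 + 6.3515*h^2 - 5.0398*h + 1.2769)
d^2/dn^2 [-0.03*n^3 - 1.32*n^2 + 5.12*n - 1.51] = -0.18*n - 2.64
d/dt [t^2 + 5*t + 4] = 2*t + 5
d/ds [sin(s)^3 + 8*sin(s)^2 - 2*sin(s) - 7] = (3*sin(s)^2 + 16*sin(s) - 2)*cos(s)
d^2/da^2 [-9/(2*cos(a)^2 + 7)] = 36*(4*sin(a)^4 + 12*sin(a)^2 - 9)/(cos(2*a) + 8)^3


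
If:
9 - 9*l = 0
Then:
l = 1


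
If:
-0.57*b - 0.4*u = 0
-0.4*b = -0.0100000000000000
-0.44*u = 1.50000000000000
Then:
No Solution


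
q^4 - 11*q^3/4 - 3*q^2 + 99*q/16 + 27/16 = (q - 3)*(q - 3/2)*(q + 1/4)*(q + 3/2)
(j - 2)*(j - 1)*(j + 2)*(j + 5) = j^4 + 4*j^3 - 9*j^2 - 16*j + 20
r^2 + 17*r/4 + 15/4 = (r + 5/4)*(r + 3)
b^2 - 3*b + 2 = (b - 2)*(b - 1)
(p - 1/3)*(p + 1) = p^2 + 2*p/3 - 1/3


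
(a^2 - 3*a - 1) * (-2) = -2*a^2 + 6*a + 2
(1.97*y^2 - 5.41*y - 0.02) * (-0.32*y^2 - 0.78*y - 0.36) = -0.6304*y^4 + 0.1946*y^3 + 3.517*y^2 + 1.9632*y + 0.0072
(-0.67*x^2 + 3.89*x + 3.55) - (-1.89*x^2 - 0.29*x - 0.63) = 1.22*x^2 + 4.18*x + 4.18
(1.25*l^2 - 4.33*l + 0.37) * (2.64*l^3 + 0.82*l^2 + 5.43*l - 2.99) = 3.3*l^5 - 10.4062*l^4 + 4.2137*l^3 - 26.946*l^2 + 14.9558*l - 1.1063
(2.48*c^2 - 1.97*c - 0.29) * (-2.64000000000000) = -6.5472*c^2 + 5.2008*c + 0.7656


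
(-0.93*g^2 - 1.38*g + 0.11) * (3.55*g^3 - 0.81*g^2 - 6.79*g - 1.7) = -3.3015*g^5 - 4.1457*g^4 + 7.823*g^3 + 10.8621*g^2 + 1.5991*g - 0.187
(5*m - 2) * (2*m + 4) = 10*m^2 + 16*m - 8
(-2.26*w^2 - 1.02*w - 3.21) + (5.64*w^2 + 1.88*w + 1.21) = 3.38*w^2 + 0.86*w - 2.0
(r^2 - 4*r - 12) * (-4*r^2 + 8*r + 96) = -4*r^4 + 24*r^3 + 112*r^2 - 480*r - 1152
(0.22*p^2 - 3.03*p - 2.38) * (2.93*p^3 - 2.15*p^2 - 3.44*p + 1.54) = 0.6446*p^5 - 9.3509*p^4 - 1.2157*p^3 + 15.879*p^2 + 3.521*p - 3.6652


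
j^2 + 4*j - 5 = (j - 1)*(j + 5)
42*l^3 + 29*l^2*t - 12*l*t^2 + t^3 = (-7*l + t)*(-6*l + t)*(l + t)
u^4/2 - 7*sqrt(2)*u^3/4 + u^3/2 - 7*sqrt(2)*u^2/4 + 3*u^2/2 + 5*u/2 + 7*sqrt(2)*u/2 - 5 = (u/2 + 1)*(u - 1)*(u - 5*sqrt(2)/2)*(u - sqrt(2))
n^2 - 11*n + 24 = (n - 8)*(n - 3)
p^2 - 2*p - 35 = (p - 7)*(p + 5)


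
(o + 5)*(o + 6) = o^2 + 11*o + 30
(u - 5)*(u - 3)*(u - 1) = u^3 - 9*u^2 + 23*u - 15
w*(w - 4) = w^2 - 4*w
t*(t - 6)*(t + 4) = t^3 - 2*t^2 - 24*t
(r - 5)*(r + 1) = r^2 - 4*r - 5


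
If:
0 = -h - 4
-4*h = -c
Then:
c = -16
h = -4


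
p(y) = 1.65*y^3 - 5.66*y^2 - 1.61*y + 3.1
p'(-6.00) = 244.51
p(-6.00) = -547.40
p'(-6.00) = 244.51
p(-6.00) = -547.40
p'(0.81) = -7.53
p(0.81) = -1.04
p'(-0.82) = 11.00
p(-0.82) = -0.30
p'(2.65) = 3.15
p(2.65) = -10.21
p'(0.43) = -5.56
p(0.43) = 1.49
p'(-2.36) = 52.67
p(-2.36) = -46.31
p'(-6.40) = 273.59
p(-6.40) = -650.97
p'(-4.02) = 123.89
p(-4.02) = -189.09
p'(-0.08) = -0.67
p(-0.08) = 3.19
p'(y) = 4.95*y^2 - 11.32*y - 1.61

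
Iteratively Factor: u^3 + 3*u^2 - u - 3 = (u + 3)*(u^2 - 1) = (u + 1)*(u + 3)*(u - 1)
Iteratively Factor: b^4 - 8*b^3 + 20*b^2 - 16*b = (b)*(b^3 - 8*b^2 + 20*b - 16) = b*(b - 2)*(b^2 - 6*b + 8) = b*(b - 2)^2*(b - 4)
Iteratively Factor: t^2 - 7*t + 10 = (t - 5)*(t - 2)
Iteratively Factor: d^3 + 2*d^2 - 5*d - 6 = (d + 3)*(d^2 - d - 2) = (d - 2)*(d + 3)*(d + 1)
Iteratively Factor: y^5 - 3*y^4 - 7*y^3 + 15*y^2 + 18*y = (y + 2)*(y^4 - 5*y^3 + 3*y^2 + 9*y) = y*(y + 2)*(y^3 - 5*y^2 + 3*y + 9) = y*(y - 3)*(y + 2)*(y^2 - 2*y - 3) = y*(y - 3)^2*(y + 2)*(y + 1)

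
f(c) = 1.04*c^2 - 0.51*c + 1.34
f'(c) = 2.08*c - 0.51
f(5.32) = 28.06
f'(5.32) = 10.56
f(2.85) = 8.33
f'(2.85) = 5.42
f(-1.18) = 3.39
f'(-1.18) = -2.96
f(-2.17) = 7.34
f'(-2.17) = -5.02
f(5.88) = 34.30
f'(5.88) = 11.72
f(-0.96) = 2.79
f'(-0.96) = -2.51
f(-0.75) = 2.31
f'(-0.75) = -2.07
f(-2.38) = 8.44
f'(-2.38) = -5.46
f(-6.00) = 41.84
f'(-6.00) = -12.99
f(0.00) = 1.34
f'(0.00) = -0.51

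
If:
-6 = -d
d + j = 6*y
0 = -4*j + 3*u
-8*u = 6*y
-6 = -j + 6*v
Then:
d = 6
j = -18/35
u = -24/35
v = -38/35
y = 32/35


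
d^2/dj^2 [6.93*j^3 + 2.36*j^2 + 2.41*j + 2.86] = 41.58*j + 4.72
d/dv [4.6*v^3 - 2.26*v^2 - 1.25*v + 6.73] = 13.8*v^2 - 4.52*v - 1.25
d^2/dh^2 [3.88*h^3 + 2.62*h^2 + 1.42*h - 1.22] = 23.28*h + 5.24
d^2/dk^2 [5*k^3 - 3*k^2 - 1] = 30*k - 6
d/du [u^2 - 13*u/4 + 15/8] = 2*u - 13/4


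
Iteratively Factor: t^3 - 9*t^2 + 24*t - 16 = (t - 4)*(t^2 - 5*t + 4) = (t - 4)^2*(t - 1)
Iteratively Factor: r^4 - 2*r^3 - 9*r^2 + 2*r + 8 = (r - 1)*(r^3 - r^2 - 10*r - 8) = (r - 1)*(r + 1)*(r^2 - 2*r - 8) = (r - 1)*(r + 1)*(r + 2)*(r - 4)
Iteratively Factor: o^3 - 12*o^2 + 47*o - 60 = (o - 4)*(o^2 - 8*o + 15) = (o - 5)*(o - 4)*(o - 3)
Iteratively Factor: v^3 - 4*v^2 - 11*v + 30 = (v - 5)*(v^2 + v - 6) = (v - 5)*(v - 2)*(v + 3)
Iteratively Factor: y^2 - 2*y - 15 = (y + 3)*(y - 5)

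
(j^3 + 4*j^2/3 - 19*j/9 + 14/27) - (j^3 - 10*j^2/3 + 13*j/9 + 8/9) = 14*j^2/3 - 32*j/9 - 10/27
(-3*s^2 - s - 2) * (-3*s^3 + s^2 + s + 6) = 9*s^5 + 2*s^3 - 21*s^2 - 8*s - 12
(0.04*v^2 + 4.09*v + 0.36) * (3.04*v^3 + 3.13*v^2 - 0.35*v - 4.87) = 0.1216*v^5 + 12.5588*v^4 + 13.8821*v^3 - 0.4995*v^2 - 20.0443*v - 1.7532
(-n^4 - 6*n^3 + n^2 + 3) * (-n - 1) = n^5 + 7*n^4 + 5*n^3 - n^2 - 3*n - 3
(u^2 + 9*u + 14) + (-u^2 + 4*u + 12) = 13*u + 26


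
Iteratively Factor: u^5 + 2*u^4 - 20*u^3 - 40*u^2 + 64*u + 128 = (u + 4)*(u^4 - 2*u^3 - 12*u^2 + 8*u + 32) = (u + 2)*(u + 4)*(u^3 - 4*u^2 - 4*u + 16) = (u + 2)^2*(u + 4)*(u^2 - 6*u + 8) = (u - 2)*(u + 2)^2*(u + 4)*(u - 4)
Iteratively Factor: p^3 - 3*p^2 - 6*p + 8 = (p - 1)*(p^2 - 2*p - 8) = (p - 1)*(p + 2)*(p - 4)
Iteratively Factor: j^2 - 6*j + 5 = (j - 1)*(j - 5)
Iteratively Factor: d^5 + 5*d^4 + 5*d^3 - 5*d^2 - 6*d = (d + 2)*(d^4 + 3*d^3 - d^2 - 3*d) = (d - 1)*(d + 2)*(d^3 + 4*d^2 + 3*d) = d*(d - 1)*(d + 2)*(d^2 + 4*d + 3) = d*(d - 1)*(d + 2)*(d + 3)*(d + 1)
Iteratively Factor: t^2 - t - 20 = (t - 5)*(t + 4)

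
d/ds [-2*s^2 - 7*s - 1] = -4*s - 7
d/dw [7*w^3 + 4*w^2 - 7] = w*(21*w + 8)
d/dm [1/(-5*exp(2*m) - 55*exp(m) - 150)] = (2*exp(m) + 11)*exp(m)/(5*(exp(2*m) + 11*exp(m) + 30)^2)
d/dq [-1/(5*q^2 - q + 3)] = (10*q - 1)/(5*q^2 - q + 3)^2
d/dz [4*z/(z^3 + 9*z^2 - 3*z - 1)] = 4*(z^3 + 9*z^2 - 3*z*(z^2 + 6*z - 1) - 3*z - 1)/(z^3 + 9*z^2 - 3*z - 1)^2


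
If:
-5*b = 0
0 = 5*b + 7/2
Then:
No Solution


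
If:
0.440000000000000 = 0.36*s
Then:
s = 1.22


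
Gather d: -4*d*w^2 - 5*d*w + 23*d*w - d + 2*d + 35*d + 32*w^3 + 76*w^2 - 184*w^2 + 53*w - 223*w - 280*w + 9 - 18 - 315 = d*(-4*w^2 + 18*w + 36) + 32*w^3 - 108*w^2 - 450*w - 324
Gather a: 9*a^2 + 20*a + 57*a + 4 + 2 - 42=9*a^2 + 77*a - 36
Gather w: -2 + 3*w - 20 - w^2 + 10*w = -w^2 + 13*w - 22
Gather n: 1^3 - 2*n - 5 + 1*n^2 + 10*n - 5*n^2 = -4*n^2 + 8*n - 4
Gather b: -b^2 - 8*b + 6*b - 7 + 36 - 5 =-b^2 - 2*b + 24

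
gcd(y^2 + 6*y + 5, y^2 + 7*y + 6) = y + 1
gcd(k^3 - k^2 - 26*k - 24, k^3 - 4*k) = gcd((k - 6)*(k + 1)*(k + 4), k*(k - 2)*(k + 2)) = 1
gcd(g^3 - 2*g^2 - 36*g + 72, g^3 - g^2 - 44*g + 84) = g^2 - 8*g + 12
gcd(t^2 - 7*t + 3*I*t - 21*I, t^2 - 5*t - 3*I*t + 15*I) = 1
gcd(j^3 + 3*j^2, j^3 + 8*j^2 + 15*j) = j^2 + 3*j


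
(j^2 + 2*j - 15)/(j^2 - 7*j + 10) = (j^2 + 2*j - 15)/(j^2 - 7*j + 10)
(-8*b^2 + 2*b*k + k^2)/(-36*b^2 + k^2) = (8*b^2 - 2*b*k - k^2)/(36*b^2 - k^2)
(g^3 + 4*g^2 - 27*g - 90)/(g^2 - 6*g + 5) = (g^2 + 9*g + 18)/(g - 1)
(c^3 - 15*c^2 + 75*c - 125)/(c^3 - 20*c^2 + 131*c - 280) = (c^2 - 10*c + 25)/(c^2 - 15*c + 56)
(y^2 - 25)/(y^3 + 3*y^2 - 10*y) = (y - 5)/(y*(y - 2))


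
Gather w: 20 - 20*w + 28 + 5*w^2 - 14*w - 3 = 5*w^2 - 34*w + 45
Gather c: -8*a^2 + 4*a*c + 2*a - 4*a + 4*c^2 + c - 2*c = -8*a^2 - 2*a + 4*c^2 + c*(4*a - 1)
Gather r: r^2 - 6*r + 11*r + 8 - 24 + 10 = r^2 + 5*r - 6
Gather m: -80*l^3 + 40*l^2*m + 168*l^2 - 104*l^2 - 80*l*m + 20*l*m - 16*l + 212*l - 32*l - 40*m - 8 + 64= -80*l^3 + 64*l^2 + 164*l + m*(40*l^2 - 60*l - 40) + 56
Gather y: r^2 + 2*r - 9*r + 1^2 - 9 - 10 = r^2 - 7*r - 18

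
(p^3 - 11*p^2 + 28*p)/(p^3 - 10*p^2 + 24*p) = (p - 7)/(p - 6)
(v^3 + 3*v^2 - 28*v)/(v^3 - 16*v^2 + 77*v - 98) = v*(v^2 + 3*v - 28)/(v^3 - 16*v^2 + 77*v - 98)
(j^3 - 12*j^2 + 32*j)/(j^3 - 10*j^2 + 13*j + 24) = j*(j - 4)/(j^2 - 2*j - 3)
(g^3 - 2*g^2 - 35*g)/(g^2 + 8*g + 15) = g*(g - 7)/(g + 3)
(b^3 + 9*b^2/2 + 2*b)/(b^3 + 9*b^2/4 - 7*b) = 2*(2*b + 1)/(4*b - 7)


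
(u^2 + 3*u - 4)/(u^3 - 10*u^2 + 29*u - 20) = (u + 4)/(u^2 - 9*u + 20)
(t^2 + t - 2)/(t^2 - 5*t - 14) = (t - 1)/(t - 7)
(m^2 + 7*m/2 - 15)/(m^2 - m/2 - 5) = (m + 6)/(m + 2)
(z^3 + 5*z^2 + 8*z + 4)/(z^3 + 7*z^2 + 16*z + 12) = (z + 1)/(z + 3)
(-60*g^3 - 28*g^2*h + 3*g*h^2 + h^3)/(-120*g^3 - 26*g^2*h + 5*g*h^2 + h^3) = (2*g + h)/(4*g + h)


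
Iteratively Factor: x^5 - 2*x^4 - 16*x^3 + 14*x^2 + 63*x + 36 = (x - 3)*(x^4 + x^3 - 13*x^2 - 25*x - 12) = (x - 3)*(x + 3)*(x^3 - 2*x^2 - 7*x - 4) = (x - 4)*(x - 3)*(x + 3)*(x^2 + 2*x + 1) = (x - 4)*(x - 3)*(x + 1)*(x + 3)*(x + 1)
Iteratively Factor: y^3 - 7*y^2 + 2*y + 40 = (y + 2)*(y^2 - 9*y + 20) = (y - 4)*(y + 2)*(y - 5)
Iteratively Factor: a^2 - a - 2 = (a + 1)*(a - 2)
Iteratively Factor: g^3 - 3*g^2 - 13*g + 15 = (g + 3)*(g^2 - 6*g + 5) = (g - 1)*(g + 3)*(g - 5)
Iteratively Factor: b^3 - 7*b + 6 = (b + 3)*(b^2 - 3*b + 2) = (b - 2)*(b + 3)*(b - 1)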